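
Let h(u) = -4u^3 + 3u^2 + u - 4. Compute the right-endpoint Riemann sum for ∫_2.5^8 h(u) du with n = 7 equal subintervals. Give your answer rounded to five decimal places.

Δu = (8 − 2.5)/7 = 11/14.
Right endpoints: 23/7, 57/14, 34/7, 79/14, 45/7, 101/14, 8.
h(23/7) = -37804/343, h(57/14) = -302059/1372, h(34/7) = -132646/343, h(79/14) = -852763/1372, h(45/7) = -321142/343, h(101/14) = -1841971/1372, h(8) = -1852.
Sum = Δu · [h(23/7) + h(57/14) + h(34/7) + ...].
Sum ≈ -4297.43622.

-4297.43622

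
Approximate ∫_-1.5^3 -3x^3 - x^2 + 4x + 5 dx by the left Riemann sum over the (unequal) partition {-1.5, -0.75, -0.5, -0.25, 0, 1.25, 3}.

18.37109375

Subinterval widths: 0.75, 0.25, 0.25, 0.25, 1.25, 1.75.
Left endpoints: -1.5, -0.75, -0.5, -0.25, 0, 1.25.
f(-1.5) = 6.875, f(-0.75) = 2.703125, f(-0.5) = 3.125, f(-0.25) = 3.984375, f(0) = 5, f(1.25) = 2.578125.
Sum = Σ Δx_i · f(x_i).
Sum = 18.37109375.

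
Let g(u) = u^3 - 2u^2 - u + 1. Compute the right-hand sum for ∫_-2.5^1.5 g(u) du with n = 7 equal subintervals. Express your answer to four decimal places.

Δu = (1.5 − (-2.5))/7 = 4/7.
Right endpoints: -27/14, -19/14, -11/14, -3/14, 5/14, 13/14, 1.5.
g(-27/14) = -32059/2744, g(-19/14) = -10499/2744, g(-11/14) = 181/2744, g(-3/14) = 3053/2744, g(5/14) = 1189/2744, g(13/14) = -2339/2744, g(1.5) = -1.625.
Sum = Δu · [g(-27/14) + g(-19/14) + g(-11/14) + ...].
Sum ≈ -9.3571.

-9.3571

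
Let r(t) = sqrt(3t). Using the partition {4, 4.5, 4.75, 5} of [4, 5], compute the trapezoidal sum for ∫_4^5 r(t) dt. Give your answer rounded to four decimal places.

Subinterval widths: 0.5, 0.25, 0.25.
r(4) ≈ 3.4641, r(4.5) ≈ 3.6742, r(4.75) ≈ 3.7749, r(5) ≈ 3.8730.
On each subinterval the trapezoid contributes (Δt_i/2)·[r(t_{i-1}) + r(t_i)].
Sum ≈ 3.6717.

3.6717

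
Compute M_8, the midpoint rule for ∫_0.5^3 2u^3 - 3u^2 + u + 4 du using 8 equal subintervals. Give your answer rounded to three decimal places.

Δu = (3 − 0.5)/8 = 0.3125.
Midpoints: 0.65625, 0.96875, 1.28125, 1.59375, 1.90625, 2.21875, 2.53125, 2.84375.
f(0.65625) = 64381/16384, f(0.96875) = 65071/16384, f(1.28125) = 74761/16384, f(1.59375) = 99451/16384, f(1.90625) = 145141/16384, f(2.21875) = 217831/16384, f(2.53125) = 323521/16384, f(2.84375) = 468211/16384.
Sum = Δu · [f(0.65625) + f(0.96875) + f(1.28125) + ...].
Sum ≈ 27.816.

27.816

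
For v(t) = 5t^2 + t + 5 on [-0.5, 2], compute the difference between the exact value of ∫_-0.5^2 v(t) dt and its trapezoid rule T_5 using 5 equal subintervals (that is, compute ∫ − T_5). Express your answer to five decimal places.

-0.52083

Exact integral: ∫_-0.5^2 v(t) dt ≈ 27.9166667.
T_5 = 28.4375.
Error ≈ 27.9166667 − 28.4375 ≈ -0.52083.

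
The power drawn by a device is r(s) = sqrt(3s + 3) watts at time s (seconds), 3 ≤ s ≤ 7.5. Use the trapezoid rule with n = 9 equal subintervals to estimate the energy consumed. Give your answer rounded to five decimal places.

19.37483

Δs = (7.5 − 3)/9 = 0.5.
r(3) ≈ 3.46410, r(3.5) ≈ 3.67423, r(4) ≈ 3.87298, r(4.5) ≈ 4.06202, r(5) ≈ 4.24264, r(5.5) ≈ 4.41588, r(6) ≈ 4.58258, r(6.5) ≈ 4.74342, r(7) ≈ 4.89898, r(7.5) ≈ 5.04975.
T_9 = (Δs/2)·[r(s_0) + 2r(s_1) + ... + 2r(s_{8}) + r(s_9)].
Sum ≈ 19.37483.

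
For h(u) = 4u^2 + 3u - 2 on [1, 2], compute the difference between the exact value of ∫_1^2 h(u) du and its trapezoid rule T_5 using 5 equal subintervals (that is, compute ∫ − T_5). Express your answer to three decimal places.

Exact integral: ∫_1^2 h(u) du ≈ 11.83333.
T_5 = 11.86.
Error ≈ 11.83333 − 11.86 ≈ -0.027.

-0.027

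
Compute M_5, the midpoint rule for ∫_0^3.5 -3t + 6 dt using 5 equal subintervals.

Δt = (3.5 − 0)/5 = 0.7.
Midpoints: 0.35, 1.05, 1.75, 2.45, 3.15.
f(0.35) = 4.95, f(1.05) = 2.85, f(1.75) = 0.75, f(2.45) = -1.35, f(3.15) = -3.45.
Sum = Δt · [f(0.35) + f(1.05) + f(1.75) + f(2.45) + f(3.15)].
Sum = 2.625.

2.625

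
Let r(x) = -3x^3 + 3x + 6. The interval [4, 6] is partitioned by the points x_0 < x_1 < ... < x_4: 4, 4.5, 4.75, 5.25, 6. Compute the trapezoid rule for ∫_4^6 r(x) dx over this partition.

Subinterval widths: 0.5, 0.25, 0.5, 0.75.
r(4) = -174, r(4.5) = -253.875, r(4.75) = -301.265625, r(5.25) = -412.359375, r(6) = -624.
On each subinterval the trapezoid contributes (Δx_i/2)·[r(x_{i-1}) + r(x_i)].
Sum = -743.40234375.

-743.40234375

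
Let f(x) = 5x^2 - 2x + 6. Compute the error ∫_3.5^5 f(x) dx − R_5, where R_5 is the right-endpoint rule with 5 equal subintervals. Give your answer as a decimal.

-9.225

Exact integral: ∫_3.5^5 f(x) dx = 133.125.
R_5 = 142.35.
Error = 133.125 − 142.35 = -9.225.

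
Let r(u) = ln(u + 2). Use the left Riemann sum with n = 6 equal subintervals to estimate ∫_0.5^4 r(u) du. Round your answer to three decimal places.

Δu = (4 − 0.5)/6 = 7/12.
Left endpoints: 0.5, 13/12, 5/3, 2.25, 17/6, 41/12.
r(0.5) ≈ 0.916, r(13/12) ≈ 1.126, r(5/3) ≈ 1.299, r(2.25) ≈ 1.447, r(17/6) ≈ 1.576, r(41/12) ≈ 1.689.
Sum = Δu · [r(0.5) + r(13/12) + r(5/3) + ...].
Sum ≈ 4.698.

4.698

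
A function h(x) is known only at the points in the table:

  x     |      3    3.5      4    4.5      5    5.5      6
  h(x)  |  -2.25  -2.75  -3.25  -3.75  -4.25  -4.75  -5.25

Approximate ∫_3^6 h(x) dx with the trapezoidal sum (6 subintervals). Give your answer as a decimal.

-11.25

Δx = 0.5.
T_6 = (0.5/2)·[(-2.25) + 2·(-2.75) + 2·(-3.25) + 2·(-3.75) + 2·(-4.25) + 2·(-4.75) + (-5.25)] = -11.25.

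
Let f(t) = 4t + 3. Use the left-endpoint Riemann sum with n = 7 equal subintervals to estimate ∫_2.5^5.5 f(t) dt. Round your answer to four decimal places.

54.4286

Δt = (5.5 − 2.5)/7 = 3/7.
Left endpoints: 2.5, 41/14, 47/14, 53/14, 59/14, 65/14, 71/14.
f(2.5) = 13, f(41/14) = 103/7, f(47/14) = 115/7, f(53/14) = 127/7, f(59/14) = 139/7, f(65/14) = 151/7, f(71/14) = 163/7.
Sum = Δt · [f(2.5) + f(41/14) + f(47/14) + ...].
Sum ≈ 54.4286.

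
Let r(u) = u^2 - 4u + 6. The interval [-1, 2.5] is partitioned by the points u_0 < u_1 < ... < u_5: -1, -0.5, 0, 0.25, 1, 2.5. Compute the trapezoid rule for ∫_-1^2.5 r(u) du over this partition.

16.71875

Subinterval widths: 0.5, 0.5, 0.25, 0.75, 1.5.
r(-1) = 11, r(-0.5) = 8.25, r(0) = 6, r(0.25) = 5.0625, r(1) = 3, r(2.5) = 2.25.
On each subinterval the trapezoid contributes (Δu_i/2)·[r(u_{i-1}) + r(u_i)].
Sum = 16.71875.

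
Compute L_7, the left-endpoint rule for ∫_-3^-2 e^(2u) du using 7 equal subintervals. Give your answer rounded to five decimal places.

0.00684

Δu = (-2 − (-3))/7 = 1/7.
Left endpoints: -3, -20/7, -19/7, -18/7, -17/7, -16/7, -15/7.
f(-3) ≈ 0.00248, f(-20/7) ≈ 0.00330, f(-19/7) ≈ 0.00439, f(-18/7) ≈ 0.00584, f(-17/7) ≈ 0.00777, f(-16/7) ≈ 0.01034, f(-15/7) ≈ 0.01376.
Sum = Δu · [f(-3) + f(-20/7) + f(-19/7) + ...].
Sum ≈ 0.00684.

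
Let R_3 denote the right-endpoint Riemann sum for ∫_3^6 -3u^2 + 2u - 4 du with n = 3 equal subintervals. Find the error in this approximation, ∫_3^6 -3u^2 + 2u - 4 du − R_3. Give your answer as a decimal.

Exact integral: ∫_3^6 f(u) du = -174.
R_3 = -213.
Error = -174 − (-213) = 39.

39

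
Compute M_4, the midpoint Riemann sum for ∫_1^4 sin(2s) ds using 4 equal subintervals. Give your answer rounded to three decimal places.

-0.149

Δs = (4 − 1)/4 = 0.75.
Midpoints: 1.375, 2.125, 2.875, 3.625.
f(1.375) ≈ 0.382, f(2.125) ≈ -0.895, f(2.875) ≈ -0.508, f(3.625) ≈ 0.823.
Sum = Δs · [f(1.375) + f(2.125) + f(2.875) + f(3.625)].
Sum ≈ -0.149.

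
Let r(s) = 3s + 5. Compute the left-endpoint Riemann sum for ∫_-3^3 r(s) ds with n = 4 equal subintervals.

16.5

Δs = (3 − (-3))/4 = 1.5.
Left endpoints: -3, -1.5, 0, 1.5.
r(-3) = -4, r(-1.5) = 0.5, r(0) = 5, r(1.5) = 9.5.
Sum = Δs · [r(-3) + r(-1.5) + r(0) + r(1.5)].
Sum = 16.5.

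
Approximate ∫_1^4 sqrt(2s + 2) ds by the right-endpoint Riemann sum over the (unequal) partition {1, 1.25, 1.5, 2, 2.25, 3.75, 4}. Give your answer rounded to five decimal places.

8.36535

Subinterval widths: 0.25, 0.25, 0.5, 0.25, 1.5, 0.25.
Right endpoints: 1.25, 1.5, 2, 2.25, 3.75, 4.
f(1.25) ≈ 2.12132, f(1.5) ≈ 2.23607, f(2) ≈ 2.44949, f(2.25) ≈ 2.54951, f(3.75) ≈ 3.08221, f(4) ≈ 3.16228.
Sum = Σ Δs_i · f(s_i).
Sum ≈ 8.36535.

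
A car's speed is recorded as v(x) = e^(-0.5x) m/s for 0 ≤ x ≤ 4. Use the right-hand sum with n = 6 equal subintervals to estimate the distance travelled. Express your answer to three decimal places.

1.457

Δx = (4 − 0)/6 = 2/3.
Right endpoints: 2/3, 4/3, 2, 8/3, 10/3, 4.
v(2/3) ≈ 0.717, v(4/3) ≈ 0.513, v(2) ≈ 0.368, v(8/3) ≈ 0.264, v(10/3) ≈ 0.189, v(4) ≈ 0.135.
Sum = Δx · [v(2/3) + v(4/3) + v(2) + ...].
Sum ≈ 1.457.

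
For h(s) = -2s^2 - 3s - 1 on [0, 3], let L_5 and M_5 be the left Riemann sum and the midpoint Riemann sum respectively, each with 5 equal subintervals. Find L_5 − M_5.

7.56

L_5 = -26.76.
M_5 = -34.32.
L_5 − M_5 = 7.56.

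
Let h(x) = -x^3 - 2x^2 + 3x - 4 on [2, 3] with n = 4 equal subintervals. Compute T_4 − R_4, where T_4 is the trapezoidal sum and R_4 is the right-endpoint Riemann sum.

T_4 = -25.515625.
R_4 = -28.765625.
T_4 − R_4 = 3.25.

3.25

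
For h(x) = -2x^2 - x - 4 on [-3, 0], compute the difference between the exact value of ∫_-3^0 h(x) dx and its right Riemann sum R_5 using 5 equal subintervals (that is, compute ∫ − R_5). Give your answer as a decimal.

-4.14

Exact integral: ∫_-3^0 h(x) dx = -25.5.
R_5 = -21.36.
Error = -25.5 − (-21.36) = -4.14.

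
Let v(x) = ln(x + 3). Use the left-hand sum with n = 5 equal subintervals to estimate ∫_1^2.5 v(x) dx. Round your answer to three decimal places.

Δx = (2.5 − 1)/5 = 0.3.
Left endpoints: 1, 1.3, 1.6, 1.9, 2.2.
v(1) ≈ 1.386, v(1.3) ≈ 1.459, v(1.6) ≈ 1.526, v(1.9) ≈ 1.589, v(2.2) ≈ 1.649.
Sum = Δx · [v(1) + v(1.3) + v(1.6) + v(1.9) + v(2.2)].
Sum ≈ 2.283.

2.283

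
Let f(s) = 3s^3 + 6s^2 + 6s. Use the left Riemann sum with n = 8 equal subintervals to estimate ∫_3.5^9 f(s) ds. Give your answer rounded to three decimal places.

Δs = (9 − 3.5)/8 = 0.6875.
Left endpoints: 3.5, 4.1875, 4.875, 5.5625, 6.25, 6.9375, 7.625, 8.3125.
f(3.5) = 223.125, f(4.1875) = 1436145/4096, f(4.875) = 265941/512, f(5.5625) = 3012027/4096, f(6.25) = 1004.296875, f(6.9375) = 5456205/4096, f(7.625) = 882975/512, f(8.3125) = 8960343/4096.
Sum = Δs · [f(3.5) + f(4.1875) + f(4.875) + ...].
Sum ≈ 5552.967.

5552.967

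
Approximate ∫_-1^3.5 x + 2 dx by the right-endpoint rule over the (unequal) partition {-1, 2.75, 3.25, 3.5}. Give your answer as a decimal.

Subinterval widths: 3.75, 0.5, 0.25.
Right endpoints: 2.75, 3.25, 3.5.
f(2.75) = 4.75, f(3.25) = 5.25, f(3.5) = 5.5.
Sum = Σ Δx_i · f(x_i).
Sum = 21.8125.

21.8125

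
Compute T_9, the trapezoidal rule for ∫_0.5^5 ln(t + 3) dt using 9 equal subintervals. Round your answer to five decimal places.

7.74752

Δt = (5 − 0.5)/9 = 0.5.
f(0.5) ≈ 1.25276, f(1) ≈ 1.38629, f(1.5) ≈ 1.50408, f(2) ≈ 1.60944, f(2.5) ≈ 1.70475, f(3) ≈ 1.79176, f(3.5) ≈ 1.87180, f(4) ≈ 1.94591, f(4.5) ≈ 2.01490, f(5) ≈ 2.07944.
T_9 = (Δt/2)·[f(t_0) + 2f(t_1) + ... + 2f(t_{8}) + f(t_9)].
Sum ≈ 7.74752.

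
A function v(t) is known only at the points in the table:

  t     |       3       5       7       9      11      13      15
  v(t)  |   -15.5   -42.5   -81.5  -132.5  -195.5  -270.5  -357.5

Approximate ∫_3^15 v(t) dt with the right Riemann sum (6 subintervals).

-2160

Δt = 2.
Sum = 2·[(-42.5) + (-81.5) + (-132.5) + (-195.5) + (-270.5) + (-357.5)] = -2160.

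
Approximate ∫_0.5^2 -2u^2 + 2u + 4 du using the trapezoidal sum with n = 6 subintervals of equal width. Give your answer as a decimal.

Δu = (2 − 0.5)/6 = 0.25.
f(0.5) = 4.5, f(0.75) = 4.375, f(1) = 4, f(1.25) = 3.375, f(1.5) = 2.5, f(1.75) = 1.375, f(2) = 0.
T_6 = (Δu/2)·[f(u_0) + 2f(u_1) + ... + 2f(u_{5}) + f(u_6)].
Sum = 4.46875.

4.46875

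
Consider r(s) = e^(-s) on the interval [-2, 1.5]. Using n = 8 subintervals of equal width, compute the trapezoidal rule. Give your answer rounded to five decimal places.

Δs = (1.5 − (-2))/8 = 0.4375.
r(-2) ≈ 7.38906, r(-1.5625) ≈ 4.77073, r(-1.125) ≈ 3.08022, r(-0.6875) ≈ 1.98874, r(-0.25) ≈ 1.28403, r(0.1875) ≈ 0.82903, r(0.625) ≈ 0.53526, r(1.0625) ≈ 0.34559, r(1.5) ≈ 0.22313.
T_8 = (Δs/2)·[r(s_0) + 2r(s_1) + ... + 2r(s_{7}) + r(s_8)].
Sum ≈ 7.27986.

7.27986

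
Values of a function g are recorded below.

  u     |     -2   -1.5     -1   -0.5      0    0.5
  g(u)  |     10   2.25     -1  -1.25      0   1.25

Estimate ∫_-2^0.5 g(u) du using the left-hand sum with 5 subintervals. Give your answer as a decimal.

Δu = 0.5.
Sum = 0.5·[10 + 2.25 + (-1) + (-1.25) + 0] = 5.

5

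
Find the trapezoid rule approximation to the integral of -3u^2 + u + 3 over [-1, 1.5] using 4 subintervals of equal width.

Δu = (1.5 − (-1))/4 = 0.625.
f(-1) = -1, f(-0.375) = 2.203125, f(0.25) = 3.0625, f(0.875) = 1.578125, f(1.5) = -2.25.
T_4 = (Δu/2)·[f(u_0) + 2f(u_1) + 2f(u_2) + 2f(u_3) + f(u_4)].
Sum = 3.26171875.

3.26171875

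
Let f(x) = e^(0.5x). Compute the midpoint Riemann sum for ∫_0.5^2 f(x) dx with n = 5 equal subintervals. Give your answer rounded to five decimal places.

Δx = (2 − 0.5)/5 = 0.3.
Midpoints: 0.65, 0.95, 1.25, 1.55, 1.85.
f(0.65) ≈ 1.38403, f(0.95) ≈ 1.60801, f(1.25) ≈ 1.86825, f(1.55) ≈ 2.17059, f(1.85) ≈ 2.52187.
Sum = Δx · [f(0.65) + f(0.95) + f(1.25) + f(1.55) + f(1.85)].
Sum ≈ 2.86583.

2.86583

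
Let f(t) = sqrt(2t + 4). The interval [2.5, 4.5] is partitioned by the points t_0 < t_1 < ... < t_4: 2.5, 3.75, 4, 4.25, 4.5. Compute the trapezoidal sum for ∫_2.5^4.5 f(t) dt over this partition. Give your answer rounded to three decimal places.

6.619

Subinterval widths: 1.25, 0.25, 0.25, 0.25.
f(2.5) ≈ 3.000, f(3.75) ≈ 3.391, f(4) ≈ 3.464, f(4.25) ≈ 3.536, f(4.5) ≈ 3.606.
On each subinterval the trapezoid contributes (Δt_i/2)·[f(t_{i-1}) + f(t_i)].
Sum ≈ 6.619.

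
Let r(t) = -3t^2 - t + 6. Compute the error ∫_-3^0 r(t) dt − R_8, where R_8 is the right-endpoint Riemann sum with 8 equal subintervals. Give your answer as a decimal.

Exact integral: ∫_-3^0 r(t) dt = -4.5.
R_8 = -0.2109375.
Error = -4.5 − (-0.2109375) = -4.2890625.

-4.2890625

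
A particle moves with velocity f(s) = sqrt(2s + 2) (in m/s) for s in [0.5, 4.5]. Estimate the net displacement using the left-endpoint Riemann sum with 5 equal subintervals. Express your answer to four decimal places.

Δs = (4.5 − 0.5)/5 = 0.8.
Left endpoints: 0.5, 1.3, 2.1, 2.9, 3.7.
f(0.5) ≈ 1.7321, f(1.3) ≈ 2.1448, f(2.1) ≈ 2.4900, f(2.9) ≈ 2.7928, f(3.7) ≈ 3.0659.
Sum = Δs · [f(0.5) + f(1.3) + f(2.1) + f(2.9) + f(3.7)].
Sum ≈ 9.7805.

9.7805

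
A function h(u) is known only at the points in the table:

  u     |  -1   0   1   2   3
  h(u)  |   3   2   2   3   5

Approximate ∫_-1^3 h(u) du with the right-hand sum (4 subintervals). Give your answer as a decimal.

Δu = 1.
Sum = 1·[2 + 2 + 3 + 5] = 12.

12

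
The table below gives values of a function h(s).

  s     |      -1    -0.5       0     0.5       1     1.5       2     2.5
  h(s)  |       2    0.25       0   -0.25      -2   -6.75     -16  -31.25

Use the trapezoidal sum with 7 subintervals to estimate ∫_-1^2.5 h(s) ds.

-19.6875

Δs = 0.5.
T_7 = (0.5/2)·[2 + 2·0.25 + 2·0 + 2·(-0.25) + 2·(-2) + 2·(-6.75) + 2·(-16) + (-31.25)] = -19.6875.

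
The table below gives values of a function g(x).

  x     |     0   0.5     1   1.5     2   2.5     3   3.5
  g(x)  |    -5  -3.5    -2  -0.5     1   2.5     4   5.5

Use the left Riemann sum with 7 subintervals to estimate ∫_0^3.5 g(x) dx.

-1.75

Δx = 0.5.
Sum = 0.5·[(-5) + (-3.5) + (-2) + (-0.5) + 1 + 2.5 + 4] = -1.75.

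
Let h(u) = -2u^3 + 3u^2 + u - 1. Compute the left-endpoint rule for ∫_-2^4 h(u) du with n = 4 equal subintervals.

21.75

Δu = (4 − (-2))/4 = 1.5.
Left endpoints: -2, -0.5, 1, 2.5.
h(-2) = 25, h(-0.5) = -0.5, h(1) = 1, h(2.5) = -11.
Sum = Δu · [h(-2) + h(-0.5) + h(1) + h(2.5)].
Sum = 21.75.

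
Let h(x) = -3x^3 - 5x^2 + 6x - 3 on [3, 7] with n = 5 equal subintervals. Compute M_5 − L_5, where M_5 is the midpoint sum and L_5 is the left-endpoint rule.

M_5 = -2148.
L_5 = -1730.4.
M_5 − L_5 = -417.6.

-417.6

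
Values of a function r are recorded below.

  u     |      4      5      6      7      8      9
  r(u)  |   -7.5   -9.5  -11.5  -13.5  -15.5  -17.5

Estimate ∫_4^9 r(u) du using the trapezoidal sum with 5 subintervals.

Δu = 1.
T_5 = (1/2)·[(-7.5) + 2·(-9.5) + 2·(-11.5) + 2·(-13.5) + 2·(-15.5) + (-17.5)] = -62.5.

-62.5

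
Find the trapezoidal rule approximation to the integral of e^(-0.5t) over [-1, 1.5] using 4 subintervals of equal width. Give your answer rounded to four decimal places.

Δt = (1.5 − (-1))/4 = 0.625.
f(-1) ≈ 1.6487, f(-0.375) ≈ 1.2062, f(0.25) ≈ 0.8825, f(0.875) ≈ 0.6456, f(1.5) ≈ 0.4724.
T_4 = (Δt/2)·[f(t_0) + 2f(t_1) + 2f(t_2) + 2f(t_3) + f(t_4)].
Sum ≈ 2.3718.

2.3718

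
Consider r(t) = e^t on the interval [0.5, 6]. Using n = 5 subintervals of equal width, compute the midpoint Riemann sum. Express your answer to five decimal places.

382.21643

Δt = (6 − 0.5)/5 = 1.1.
Midpoints: 1.05, 2.15, 3.25, 4.35, 5.45.
r(1.05) ≈ 2.85765, r(2.15) ≈ 8.58486, r(3.25) ≈ 25.79034, r(4.35) ≈ 77.47846, r(5.45) ≈ 232.75817.
Sum = Δt · [r(1.05) + r(2.15) + r(3.25) + r(4.35) + r(5.45)].
Sum ≈ 382.21643.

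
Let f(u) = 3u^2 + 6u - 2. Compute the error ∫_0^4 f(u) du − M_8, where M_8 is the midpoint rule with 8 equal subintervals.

Exact integral: ∫_0^4 f(u) du = 104.
M_8 = 103.75.
Error = 104 − 103.75 = 0.25.

0.25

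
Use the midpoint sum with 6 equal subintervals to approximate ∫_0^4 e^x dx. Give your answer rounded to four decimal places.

52.6183

Δx = (4 − 0)/6 = 2/3.
Midpoints: 1/3, 1, 5/3, 7/3, 3, 11/3.
f(1/3) ≈ 1.3956, f(1) ≈ 2.7183, f(5/3) ≈ 5.2945, f(7/3) ≈ 10.3123, f(3) ≈ 20.0855, f(11/3) ≈ 39.1213.
Sum = Δx · [f(1/3) + f(1) + f(5/3) + ...].
Sum ≈ 52.6183.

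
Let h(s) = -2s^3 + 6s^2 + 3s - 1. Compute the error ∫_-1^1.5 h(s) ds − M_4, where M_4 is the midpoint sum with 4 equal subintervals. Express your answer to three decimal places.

Exact integral: ∫_-1^1.5 h(s) ds = 6.09375.
M_4 ≈ 5.72754.
Error ≈ 6.09375 − 5.72754 ≈ 0.366.

0.366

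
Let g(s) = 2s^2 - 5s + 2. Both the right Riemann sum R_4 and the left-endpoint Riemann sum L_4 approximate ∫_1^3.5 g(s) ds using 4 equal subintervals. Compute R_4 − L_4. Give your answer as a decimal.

R_4 = 8.2421875.
L_4 = 1.9921875.
R_4 − L_4 = 6.25.

6.25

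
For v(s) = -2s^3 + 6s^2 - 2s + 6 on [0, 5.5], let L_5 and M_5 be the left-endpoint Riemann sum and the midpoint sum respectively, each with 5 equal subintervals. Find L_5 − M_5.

71.768125

L_5 = -44.44.
M_5 = -116.208125.
L_5 − M_5 = 71.768125.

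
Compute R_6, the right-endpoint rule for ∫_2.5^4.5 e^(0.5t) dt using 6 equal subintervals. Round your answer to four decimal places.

13.0221

Δt = (4.5 − 2.5)/6 = 1/3.
Right endpoints: 17/6, 19/6, 3.5, 23/6, 25/6, 4.5.
f(17/6) ≈ 4.1234, f(19/6) ≈ 4.8712, f(3.5) ≈ 5.7546, f(23/6) ≈ 6.7983, f(25/6) ≈ 8.0312, f(4.5) ≈ 9.4877.
Sum = Δt · [f(17/6) + f(19/6) + f(3.5) + ...].
Sum ≈ 13.0221.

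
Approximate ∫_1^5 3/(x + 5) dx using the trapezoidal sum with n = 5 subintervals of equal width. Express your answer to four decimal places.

Δx = (5 − 1)/5 = 0.8.
f(1) = 0.5, f(1.8) = 15/34, f(2.6) = 15/38, f(3.4) = 5/14, f(4.2) = 15/46, f(5) = 0.3.
T_5 = (Δx/2)·[f(x_0) + 2f(x_1) + ... + 2f(x_{4}) + f(x_5)].
Sum ≈ 1.5353.

1.5353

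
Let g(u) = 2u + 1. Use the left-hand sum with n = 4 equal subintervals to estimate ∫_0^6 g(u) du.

33

Δu = (6 − 0)/4 = 1.5.
Left endpoints: 0, 1.5, 3, 4.5.
g(0) = 1, g(1.5) = 4, g(3) = 7, g(4.5) = 10.
Sum = Δu · [g(0) + g(1.5) + g(3) + g(4.5)].
Sum = 33.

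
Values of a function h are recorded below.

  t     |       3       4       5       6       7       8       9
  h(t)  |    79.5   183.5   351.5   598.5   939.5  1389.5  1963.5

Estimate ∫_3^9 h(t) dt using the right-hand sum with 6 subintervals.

Δt = 1.
Sum = 1·[183.5 + 351.5 + 598.5 + 939.5 + 1389.5 + 1963.5] = 5426.

5426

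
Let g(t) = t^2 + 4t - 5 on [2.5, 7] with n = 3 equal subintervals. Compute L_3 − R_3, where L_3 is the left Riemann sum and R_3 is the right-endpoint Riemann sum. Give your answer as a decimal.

L_3 = 128.25.
R_3 = 219.375.
L_3 − R_3 = -91.125.

-91.125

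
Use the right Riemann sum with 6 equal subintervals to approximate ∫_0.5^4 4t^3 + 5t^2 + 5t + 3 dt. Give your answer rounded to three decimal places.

Δt = (4 − 0.5)/6 = 7/12.
Right endpoints: 13/12, 5/3, 2.25, 17/6, 41/12, 4.
f(13/12) = 523/27, f(5/3) = 1181/27, f(2.25) = 85.125, f(17/6) = 16015/108, f(41/12) = 25703/108, f(4) = 359.
Sum = Δt · [f(13/12) + f(5/3) + f(2.25) + ...].
Sum ≈ 521.216.

521.216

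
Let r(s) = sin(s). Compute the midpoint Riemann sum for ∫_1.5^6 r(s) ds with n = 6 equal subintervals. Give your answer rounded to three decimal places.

Δs = (6 − 1.5)/6 = 0.75.
Midpoints: 1.875, 2.625, 3.375, 4.125, 4.875, 5.625.
r(1.875) ≈ 0.954, r(2.625) ≈ 0.494, r(3.375) ≈ -0.231, r(4.125) ≈ -0.832, r(4.875) ≈ -0.987, r(5.625) ≈ -0.612.
Sum = Δs · [r(1.875) + r(2.625) + r(3.375) + ...].
Sum ≈ -0.911.

-0.911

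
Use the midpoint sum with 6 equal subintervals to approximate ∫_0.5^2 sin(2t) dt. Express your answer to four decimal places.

Δt = (2 − 0.5)/6 = 0.25.
Midpoints: 0.625, 0.875, 1.125, 1.375, 1.625, 1.875.
f(0.625) ≈ 0.9490, f(0.875) ≈ 0.9840, f(1.125) ≈ 0.7781, f(1.375) ≈ 0.3817, f(1.625) ≈ -0.1082, f(1.875) ≈ -0.5716.
Sum = Δt · [f(0.625) + f(0.875) + f(1.125) + ...].
Sum ≈ 0.6032.

0.6032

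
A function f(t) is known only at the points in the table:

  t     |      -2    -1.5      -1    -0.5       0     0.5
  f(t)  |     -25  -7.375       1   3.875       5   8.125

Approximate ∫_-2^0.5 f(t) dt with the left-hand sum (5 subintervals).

-11.25

Δt = 0.5.
Sum = 0.5·[(-25) + (-7.375) + 1 + 3.875 + 5] = -11.25.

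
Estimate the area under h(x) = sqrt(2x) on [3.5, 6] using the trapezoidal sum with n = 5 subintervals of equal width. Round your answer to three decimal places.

Δx = (6 − 3.5)/5 = 0.5.
h(3.5) ≈ 2.646, h(4) ≈ 2.828, h(4.5) ≈ 3.000, h(5) ≈ 3.162, h(5.5) ≈ 3.317, h(6) ≈ 3.464.
T_5 = (Δx/2)·[h(x_0) + 2h(x_1) + ... + 2h(x_{4}) + h(x_5)].
Sum ≈ 7.681.

7.681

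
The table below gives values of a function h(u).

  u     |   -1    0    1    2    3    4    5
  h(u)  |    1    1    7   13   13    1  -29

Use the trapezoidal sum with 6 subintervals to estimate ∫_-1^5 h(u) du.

Δu = 1.
T_6 = (1/2)·[1 + 2·1 + 2·7 + 2·13 + 2·13 + 2·1 + (-29)] = 21.

21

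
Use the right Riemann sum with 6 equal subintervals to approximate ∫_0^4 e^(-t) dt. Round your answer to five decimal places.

Δt = (4 − 0)/6 = 2/3.
Right endpoints: 2/3, 4/3, 2, 8/3, 10/3, 4.
f(2/3) ≈ 0.51342, f(4/3) ≈ 0.26360, f(2) ≈ 0.13534, f(8/3) ≈ 0.06948, f(10/3) ≈ 0.03567, f(4) ≈ 0.01832.
Sum = Δt · [f(2/3) + f(4/3) + f(2) + ...].
Sum ≈ 0.69055.

0.69055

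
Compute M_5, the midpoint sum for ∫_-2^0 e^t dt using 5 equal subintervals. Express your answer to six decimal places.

0.858927

Δt = (0 − (-2))/5 = 0.4.
Midpoints: -1.8, -1.4, -1, -0.6, -0.2.
f(-1.8) ≈ 0.165299, f(-1.4) ≈ 0.246597, f(-1) ≈ 0.367879, f(-0.6) ≈ 0.548812, f(-0.2) ≈ 0.818731.
Sum = Δt · [f(-1.8) + f(-1.4) + f(-1) + f(-0.6) + f(-0.2)].
Sum ≈ 0.858927.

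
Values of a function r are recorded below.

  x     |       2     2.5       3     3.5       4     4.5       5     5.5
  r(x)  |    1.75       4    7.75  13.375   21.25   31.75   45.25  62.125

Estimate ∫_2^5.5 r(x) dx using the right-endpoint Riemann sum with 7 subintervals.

92.75

Δx = 0.5.
Sum = 0.5·[4 + 7.75 + 13.375 + 21.25 + 31.75 + 45.25 + 62.125] = 92.75.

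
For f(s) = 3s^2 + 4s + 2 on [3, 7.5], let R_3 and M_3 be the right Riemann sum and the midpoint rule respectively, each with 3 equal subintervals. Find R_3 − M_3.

127.40625

R_3 = 623.25.
M_3 = 495.84375.
R_3 − M_3 = 127.40625.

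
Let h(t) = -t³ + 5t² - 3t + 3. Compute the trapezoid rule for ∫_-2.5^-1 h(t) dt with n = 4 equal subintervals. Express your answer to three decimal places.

46.626

Δt = (-1 − (-2.5))/4 = 0.375.
h(-2.5) = 57.375, h(-2.125) = 21273/512, h(-1.75) = 28.921875, h(-1.375) = 9819/512, h(-1) = 12.
T_4 = (Δt/2)·[h(t_0) + 2h(t_1) + 2h(t_2) + 2h(t_3) + h(t_4)].
Sum ≈ 46.626.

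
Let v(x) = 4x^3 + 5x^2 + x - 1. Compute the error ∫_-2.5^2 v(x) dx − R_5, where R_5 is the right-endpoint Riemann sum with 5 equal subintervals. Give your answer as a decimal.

Exact integral: ∫_-2.5^2 v(x) dx = 10.6875.
R_5 = 51.39.
Error = 10.6875 − 51.39 = -40.7025.

-40.7025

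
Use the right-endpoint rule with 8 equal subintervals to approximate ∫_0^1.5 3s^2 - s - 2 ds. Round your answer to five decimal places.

-0.23145

Δs = (1.5 − 0)/8 = 0.1875.
Right endpoints: 0.1875, 0.375, 0.5625, 0.75, 0.9375, 1.125, 1.3125, 1.5.
f(0.1875) = -2.08203125, f(0.375) = -1.953125, f(0.5625) = -1.61328125, f(0.75) = -1.0625, f(0.9375) = -0.30078125, f(1.125) = 0.671875, f(1.3125) = 1.85546875, f(1.5) = 3.25.
Sum = Δs · [f(0.1875) + f(0.375) + f(0.5625) + ...].
Sum ≈ -0.23145.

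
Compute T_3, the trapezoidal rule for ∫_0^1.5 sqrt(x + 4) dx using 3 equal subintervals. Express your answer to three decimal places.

Δx = (1.5 − 0)/3 = 0.5.
f(0) ≈ 2.000, f(0.5) ≈ 2.121, f(1) ≈ 2.236, f(1.5) ≈ 2.345.
T_3 = (Δx/2)·[f(x_0) + 2f(x_1) + 2f(x_2) + f(x_3)].
Sum ≈ 3.265.

3.265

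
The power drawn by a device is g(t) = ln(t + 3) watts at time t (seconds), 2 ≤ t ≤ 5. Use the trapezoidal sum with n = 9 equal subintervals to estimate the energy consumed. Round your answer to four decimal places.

5.5876

Δt = (5 − 2)/9 = 1/3.
g(2) ≈ 1.6094, g(7/3) ≈ 1.6740, g(8/3) ≈ 1.7346, g(3) ≈ 1.7918, g(10/3) ≈ 1.8458, g(11/3) ≈ 1.8971, g(4) ≈ 1.9459, g(13/3) ≈ 1.9924, g(14/3) ≈ 2.0369, g(5) ≈ 2.0794.
T_9 = (Δt/2)·[g(t_0) + 2g(t_1) + ... + 2g(t_{8}) + g(t_9)].
Sum ≈ 5.5876.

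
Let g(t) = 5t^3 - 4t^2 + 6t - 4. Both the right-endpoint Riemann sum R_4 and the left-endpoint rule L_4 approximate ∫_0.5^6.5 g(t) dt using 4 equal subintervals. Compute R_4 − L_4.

1860.75

R_4 = 3006.75.
L_4 = 1146.
R_4 − L_4 = 1860.75.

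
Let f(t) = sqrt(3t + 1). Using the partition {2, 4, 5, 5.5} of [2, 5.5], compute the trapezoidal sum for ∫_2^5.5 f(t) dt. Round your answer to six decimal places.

12.099903

Subinterval widths: 2, 1, 0.5.
f(2) ≈ 2.645751, f(4) ≈ 3.605551, f(5) ≈ 4.000000, f(5.5) ≈ 4.183300.
On each subinterval the trapezoid contributes (Δt_i/2)·[f(t_{i-1}) + f(t_i)].
Sum ≈ 12.099903.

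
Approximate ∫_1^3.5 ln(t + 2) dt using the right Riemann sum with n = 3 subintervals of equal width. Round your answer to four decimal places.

Δt = (3.5 − 1)/3 = 5/6.
Right endpoints: 11/6, 8/3, 3.5.
f(11/6) ≈ 1.3437, f(8/3) ≈ 1.5404, f(3.5) ≈ 1.7047.
Sum = Δt · [f(11/6) + f(8/3) + f(3.5)].
Sum ≈ 3.8241.

3.8241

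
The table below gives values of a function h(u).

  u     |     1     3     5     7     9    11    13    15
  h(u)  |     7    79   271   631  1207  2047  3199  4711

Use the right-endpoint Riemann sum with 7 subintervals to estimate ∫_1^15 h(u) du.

24290

Δu = 2.
Sum = 2·[79 + 271 + 631 + 1207 + 2047 + 3199 + 4711] = 24290.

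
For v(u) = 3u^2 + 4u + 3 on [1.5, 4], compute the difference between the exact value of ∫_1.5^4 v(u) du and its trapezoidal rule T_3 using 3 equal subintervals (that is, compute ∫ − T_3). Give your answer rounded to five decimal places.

-0.86806

Exact integral: ∫_1.5^4 v(u) du = 95.625.
T_3 ≈ 96.4930556.
Error ≈ 95.625 − 96.4930556 ≈ -0.86806.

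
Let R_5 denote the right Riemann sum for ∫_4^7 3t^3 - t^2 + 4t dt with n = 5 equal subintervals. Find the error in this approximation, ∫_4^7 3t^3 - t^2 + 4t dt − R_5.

Exact integral: ∫_4^7 f(t) dt = 1581.75.
R_5 = 1835.28.
Error = 1581.75 − 1835.28 = -253.53.

-253.53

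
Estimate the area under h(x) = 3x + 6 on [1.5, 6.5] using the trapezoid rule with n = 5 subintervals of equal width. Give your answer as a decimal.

90

Δx = (6.5 − 1.5)/5 = 1.
h(1.5) = 10.5, h(2.5) = 13.5, h(3.5) = 16.5, h(4.5) = 19.5, h(5.5) = 22.5, h(6.5) = 25.5.
T_5 = (Δx/2)·[h(x_0) + 2h(x_1) + ... + 2h(x_{4}) + h(x_5)].
Sum = 90.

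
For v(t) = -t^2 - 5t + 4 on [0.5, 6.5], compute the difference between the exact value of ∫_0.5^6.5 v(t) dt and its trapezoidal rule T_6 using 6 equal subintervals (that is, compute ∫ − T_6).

1

Exact integral: ∫_0.5^6.5 v(t) dt = -172.5.
T_6 = -173.5.
Error = -172.5 − (-173.5) = 1.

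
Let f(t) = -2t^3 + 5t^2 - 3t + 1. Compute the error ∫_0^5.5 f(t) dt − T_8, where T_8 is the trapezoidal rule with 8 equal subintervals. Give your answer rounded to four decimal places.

4.9826

Exact integral: ∫_0^5.5 f(t) dt ≈ -220.114583.
T_8 ≈ -225.097168.
Error ≈ -220.114583 − (-225.097168) ≈ 4.9826.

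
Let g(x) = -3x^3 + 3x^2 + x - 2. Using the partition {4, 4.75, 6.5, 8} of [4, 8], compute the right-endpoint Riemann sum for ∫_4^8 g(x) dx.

-3407.40234375

Subinterval widths: 0.75, 1.75, 1.5.
Right endpoints: 4.75, 6.5, 8.
g(4.75) = -251.078125, g(6.5) = -692.625, g(8) = -1338.
Sum = Σ Δx_i · g(x_i).
Sum = -3407.40234375.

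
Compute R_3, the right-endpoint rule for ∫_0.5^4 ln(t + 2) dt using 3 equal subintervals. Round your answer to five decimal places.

5.44434

Δt = (4 − 0.5)/3 = 7/6.
Right endpoints: 5/3, 17/6, 4.
f(5/3) ≈ 1.29928, f(17/6) ≈ 1.57554, f(4) ≈ 1.79176.
Sum = Δt · [f(5/3) + f(17/6) + f(4)].
Sum ≈ 5.44434.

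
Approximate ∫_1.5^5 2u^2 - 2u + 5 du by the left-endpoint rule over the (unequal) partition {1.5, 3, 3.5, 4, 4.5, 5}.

Subinterval widths: 1.5, 0.5, 0.5, 0.5, 0.5.
Left endpoints: 1.5, 3, 3.5, 4, 4.5.
f(1.5) = 6.5, f(3) = 17, f(3.5) = 22.5, f(4) = 29, f(4.5) = 36.5.
Sum = Σ Δu_i · f(u_i).
Sum = 62.25.

62.25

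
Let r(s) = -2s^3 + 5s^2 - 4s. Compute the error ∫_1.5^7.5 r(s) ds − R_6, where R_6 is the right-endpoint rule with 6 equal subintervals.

Exact integral: ∫_1.5^7.5 r(s) ds = -990.
R_6 = -1307.5.
Error = -990 − (-1307.5) = 317.5.

317.5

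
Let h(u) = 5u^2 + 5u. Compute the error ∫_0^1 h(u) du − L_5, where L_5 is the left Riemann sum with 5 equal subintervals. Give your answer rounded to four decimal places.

0.9667

Exact integral: ∫_0^1 h(u) du ≈ 4.166667.
L_5 = 3.2.
Error ≈ 4.166667 − 3.2 ≈ 0.9667.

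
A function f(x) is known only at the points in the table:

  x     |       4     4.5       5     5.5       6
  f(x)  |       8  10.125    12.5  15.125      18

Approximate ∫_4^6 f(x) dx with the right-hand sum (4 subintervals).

27.875

Δx = 0.5.
Sum = 0.5·[10.125 + 12.5 + 15.125 + 18] = 27.875.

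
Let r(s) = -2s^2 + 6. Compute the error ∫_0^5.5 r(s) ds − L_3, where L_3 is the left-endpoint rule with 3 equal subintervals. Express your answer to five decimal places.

-49.29630

Exact integral: ∫_0^5.5 r(s) ds ≈ -77.9166667.
L_3 ≈ -28.6203704.
Error ≈ -77.9166667 − (-28.6203704) ≈ -49.29630.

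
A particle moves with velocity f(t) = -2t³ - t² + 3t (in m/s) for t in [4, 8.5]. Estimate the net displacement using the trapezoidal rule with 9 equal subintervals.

-2588.25

Δt = (8.5 − 4)/9 = 0.5.
f(4) = -132, f(4.5) = -189, f(5) = -260, f(5.5) = -346.5, f(6) = -450, f(6.5) = -572, f(7) = -714, f(7.5) = -877.5, f(8) = -1064, f(8.5) = -1275.
T_9 = (Δt/2)·[f(t_0) + 2f(t_1) + ... + 2f(t_{8}) + f(t_9)].
Sum = -2588.25.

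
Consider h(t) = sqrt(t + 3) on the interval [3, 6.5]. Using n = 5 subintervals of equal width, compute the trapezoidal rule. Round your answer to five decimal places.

9.72098

Δt = (6.5 − 3)/5 = 0.7.
h(3) ≈ 2.44949, h(3.7) ≈ 2.58844, h(4.4) ≈ 2.72029, h(5.1) ≈ 2.84605, h(5.8) ≈ 2.96648, h(6.5) ≈ 3.08221.
T_5 = (Δt/2)·[h(t_0) + 2h(t_1) + ... + 2h(t_{4}) + h(t_5)].
Sum ≈ 9.72098.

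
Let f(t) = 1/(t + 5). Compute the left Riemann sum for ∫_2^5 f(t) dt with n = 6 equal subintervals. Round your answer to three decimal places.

0.368

Δt = (5 − 2)/6 = 0.5.
Left endpoints: 2, 2.5, 3, 3.5, 4, 4.5.
f(2) = 1/7, f(2.5) = 2/15, f(3) = 0.125, f(3.5) = 2/17, f(4) = 1/9, f(4.5) = 2/19.
Sum = Δt · [f(2) + f(2.5) + f(3) + ...].
Sum ≈ 0.368.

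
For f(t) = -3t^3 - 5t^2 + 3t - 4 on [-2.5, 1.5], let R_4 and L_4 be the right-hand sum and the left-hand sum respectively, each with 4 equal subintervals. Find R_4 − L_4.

-25

R_4 = -41.
L_4 = -16.
R_4 − L_4 = -25.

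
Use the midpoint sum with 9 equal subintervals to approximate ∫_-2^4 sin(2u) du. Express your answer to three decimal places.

-0.274

Δu = (4 − (-2))/9 = 2/3.
Midpoints: -5/3, -1, -1/3, 1/3, 1, 5/3, 7/3, 3, 11/3.
f(-5/3) ≈ 0.191, f(-1) ≈ -0.909, f(-1/3) ≈ -0.618, f(1/3) ≈ 0.618, f(1) ≈ 0.909, f(5/3) ≈ -0.191, f(7/3) ≈ -0.999, f(3) ≈ -0.279, f(11/3) ≈ 0.867.
Sum = Δu · [f(-5/3) + f(-1) + f(-1/3) + ...].
Sum ≈ -0.274.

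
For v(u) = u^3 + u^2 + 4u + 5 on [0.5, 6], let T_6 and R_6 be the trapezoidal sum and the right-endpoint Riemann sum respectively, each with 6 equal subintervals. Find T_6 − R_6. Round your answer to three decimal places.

-125.411

T_6 ≈ 503.22295.
R_6 ≈ 628.63440.
T_6 − R_6 ≈ -125.411.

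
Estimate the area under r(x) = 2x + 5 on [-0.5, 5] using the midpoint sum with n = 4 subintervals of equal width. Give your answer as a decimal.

52.25

Δx = (5 − (-0.5))/4 = 1.375.
Midpoints: 0.1875, 1.5625, 2.9375, 4.3125.
r(0.1875) = 5.375, r(1.5625) = 8.125, r(2.9375) = 10.875, r(4.3125) = 13.625.
Sum = Δx · [r(0.1875) + r(1.5625) + r(2.9375) + r(4.3125)].
Sum = 52.25.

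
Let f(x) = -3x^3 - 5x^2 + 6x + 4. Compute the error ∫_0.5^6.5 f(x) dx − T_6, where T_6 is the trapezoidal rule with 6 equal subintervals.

Exact integral: ∫_0.5^6.5 f(x) dx = -1646.25.
T_6 = -1682.75.
Error = -1646.25 − (-1682.75) = 36.5.

36.5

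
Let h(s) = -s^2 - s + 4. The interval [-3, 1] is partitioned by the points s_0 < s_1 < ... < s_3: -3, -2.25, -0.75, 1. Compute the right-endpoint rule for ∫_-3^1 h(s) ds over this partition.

Subinterval widths: 0.75, 1.5, 1.75.
Right endpoints: -2.25, -0.75, 1.
h(-2.25) = 1.1875, h(-0.75) = 4.1875, h(1) = 2.
Sum = Σ Δs_i · h(s_i).
Sum = 10.671875.

10.671875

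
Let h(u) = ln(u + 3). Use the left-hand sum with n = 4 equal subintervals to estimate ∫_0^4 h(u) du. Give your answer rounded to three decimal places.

Δu = (4 − 0)/4 = 1.
Left endpoints: 0, 1, 2, 3.
h(0) ≈ 1.099, h(1) ≈ 1.386, h(2) ≈ 1.609, h(3) ≈ 1.792.
Sum = Δu · [h(0) + h(1) + h(2) + h(3)].
Sum ≈ 5.886.

5.886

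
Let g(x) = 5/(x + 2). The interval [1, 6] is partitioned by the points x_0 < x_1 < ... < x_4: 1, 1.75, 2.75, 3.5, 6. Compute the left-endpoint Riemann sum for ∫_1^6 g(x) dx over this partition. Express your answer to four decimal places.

5.6455

Subinterval widths: 0.75, 1, 0.75, 2.5.
Left endpoints: 1, 1.75, 2.75, 3.5.
g(1) = 5/3, g(1.75) = 4/3, g(2.75) = 20/19, g(3.5) = 10/11.
Sum = Σ Δx_i · g(x_i).
Sum ≈ 5.6455.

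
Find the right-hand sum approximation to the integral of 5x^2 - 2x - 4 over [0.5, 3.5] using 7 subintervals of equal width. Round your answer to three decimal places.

59.281

Δx = (3.5 − 0.5)/7 = 3/7.
Right endpoints: 13/14, 19/14, 25/14, 31/14, 37/14, 43/14, 3.5.
f(13/14) = -303/196, f(19/14) = 489/196, f(25/14) = 1641/196, f(31/14) = 3153/196, f(37/14) = 5025/196, f(43/14) = 7257/196, f(3.5) = 50.25.
Sum = Δx · [f(13/14) + f(19/14) + f(25/14) + ...].
Sum ≈ 59.281.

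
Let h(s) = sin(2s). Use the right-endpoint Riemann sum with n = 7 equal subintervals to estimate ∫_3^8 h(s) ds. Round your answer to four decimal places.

Δs = (8 − 3)/7 = 5/7.
Right endpoints: 26/7, 31/7, 36/7, 41/7, 46/7, 51/7, 8.
h(26/7) ≈ 0.9109, h(31/7) ≈ 0.5376, h(36/7) ≈ -0.7585, h(41/7) ≈ -0.7527, h(46/7) ≈ 0.5451, h(51/7) ≈ 0.9072, h(8) ≈ -0.2879.
Sum = Δs · [h(26/7) + h(31/7) + h(36/7) + ...].
Sum ≈ 0.7870.

0.7870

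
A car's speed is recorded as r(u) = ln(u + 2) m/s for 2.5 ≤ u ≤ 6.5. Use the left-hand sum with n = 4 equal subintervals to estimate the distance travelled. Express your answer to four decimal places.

Δu = (6.5 − 2.5)/4 = 1.
Left endpoints: 2.5, 3.5, 4.5, 5.5.
r(2.5) ≈ 1.5041, r(3.5) ≈ 1.7047, r(4.5) ≈ 1.8718, r(5.5) ≈ 2.0149.
Sum = Δu · [r(2.5) + r(3.5) + r(4.5) + r(5.5)].
Sum ≈ 7.0955.

7.0955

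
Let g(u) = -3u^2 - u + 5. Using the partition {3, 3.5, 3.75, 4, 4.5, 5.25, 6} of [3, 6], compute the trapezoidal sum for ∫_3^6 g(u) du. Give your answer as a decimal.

Subinterval widths: 0.5, 0.25, 0.25, 0.5, 0.75, 0.75.
g(3) = -25, g(3.5) = -35.25, g(3.75) = -40.9375, g(4) = -47, g(4.5) = -60.25, g(5.25) = -82.9375, g(6) = -109.
On each subinterval the trapezoid contributes (Δu_i/2)·[g(u_{i-1}) + g(u_i)].
Sum = -188.0625.

-188.0625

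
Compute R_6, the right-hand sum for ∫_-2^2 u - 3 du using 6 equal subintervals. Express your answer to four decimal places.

-10.6667

Δu = (2 − (-2))/6 = 2/3.
Right endpoints: -4/3, -2/3, 0, 2/3, 4/3, 2.
f(-4/3) = -13/3, f(-2/3) = -11/3, f(0) = -3, f(2/3) = -7/3, f(4/3) = -5/3, f(2) = -1.
Sum = Δu · [f(-4/3) + f(-2/3) + f(0) + ...].
Sum ≈ -10.6667.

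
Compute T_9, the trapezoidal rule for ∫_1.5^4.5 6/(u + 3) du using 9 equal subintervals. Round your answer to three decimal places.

3.067

Δu = (4.5 − 1.5)/9 = 1/3.
f(1.5) = 4/3, f(11/6) = 36/29, f(13/6) = 36/31, f(2.5) = 12/11, f(17/6) = 36/35, f(19/6) = 36/37, f(3.5) = 12/13, f(23/6) = 36/41, f(25/6) = 36/43, f(4.5) = 0.8.
T_9 = (Δu/2)·[f(u_0) + 2f(u_1) + ... + 2f(u_{8}) + f(u_9)].
Sum ≈ 3.067.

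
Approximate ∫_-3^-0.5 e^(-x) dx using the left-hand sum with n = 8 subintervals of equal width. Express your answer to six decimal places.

Δx = (-0.5 − (-3))/8 = 0.3125.
Left endpoints: -3, -2.6875, -2.375, -2.0625, -1.75, -1.4375, -1.125, -0.8125.
f(-3) ≈ 20.085537, f(-2.6875) ≈ 14.694893, f(-2.375) ≈ 10.751013, f(-2.0625) ≈ 7.865609, f(-1.75) ≈ 5.754603, f(-1.4375) ≈ 4.210157, f(-1.125) ≈ 3.080217, f(-0.8125) ≈ 2.253535.
Sum = Δx · [f(-3) + f(-2.6875) + f(-2.375) + ...].
Sum ≈ 21.467364.

21.467364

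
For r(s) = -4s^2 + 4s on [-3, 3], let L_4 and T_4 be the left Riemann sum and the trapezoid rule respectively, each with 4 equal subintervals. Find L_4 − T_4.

L_4 = -99.
T_4 = -81.
L_4 − T_4 = -18.

-18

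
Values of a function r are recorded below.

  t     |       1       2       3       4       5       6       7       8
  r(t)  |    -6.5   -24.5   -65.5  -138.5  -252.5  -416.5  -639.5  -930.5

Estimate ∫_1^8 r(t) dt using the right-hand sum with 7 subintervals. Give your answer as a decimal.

Δt = 1.
Sum = 1·[(-24.5) + (-65.5) + (-138.5) + (-252.5) + (-416.5) + (-639.5) + (-930.5)] = -2467.5.

-2467.5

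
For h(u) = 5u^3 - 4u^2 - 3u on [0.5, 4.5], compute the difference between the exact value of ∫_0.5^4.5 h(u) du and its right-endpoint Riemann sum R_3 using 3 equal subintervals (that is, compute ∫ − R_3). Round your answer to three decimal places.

Exact integral: ∫_0.5^4.5 h(u) du ≈ 361.16667.
R_3 ≈ 642.87037.
Error ≈ 361.16667 − 642.87037 ≈ -281.704.

-281.704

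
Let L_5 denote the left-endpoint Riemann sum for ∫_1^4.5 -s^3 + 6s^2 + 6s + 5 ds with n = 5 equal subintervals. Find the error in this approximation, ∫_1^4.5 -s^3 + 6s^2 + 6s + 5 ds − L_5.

16.874375

Exact integral: ∫_1^4.5 f(s) ds = 153.234375.
L_5 = 136.36.
Error = 153.234375 − 136.36 = 16.874375.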